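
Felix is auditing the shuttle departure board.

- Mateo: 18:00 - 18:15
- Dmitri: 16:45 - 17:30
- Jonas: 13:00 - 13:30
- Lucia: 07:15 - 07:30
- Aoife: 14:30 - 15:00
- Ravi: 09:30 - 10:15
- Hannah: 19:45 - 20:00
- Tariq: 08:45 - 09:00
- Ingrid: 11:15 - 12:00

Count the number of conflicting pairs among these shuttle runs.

Sorted by start: Lucia, Tariq, Ravi, Ingrid, Jonas, Aoife, Dmitri, Mateo, Hannah.
Tariq starts after Lucia ends, so Lucia has no further overlaps.
Ravi starts after Tariq ends, so Tariq has no further overlaps.
Ingrid starts after Ravi ends, so Ravi has no further overlaps.
Jonas starts after Ingrid ends, so Ingrid has no further overlaps.
Aoife starts after Jonas ends, so Jonas has no further overlaps.
Dmitri starts after Aoife ends, so Aoife has no further overlaps.
Mateo starts after Dmitri ends, so Dmitri has no further overlaps.
Hannah starts after Mateo ends.
No pair overlaps.

0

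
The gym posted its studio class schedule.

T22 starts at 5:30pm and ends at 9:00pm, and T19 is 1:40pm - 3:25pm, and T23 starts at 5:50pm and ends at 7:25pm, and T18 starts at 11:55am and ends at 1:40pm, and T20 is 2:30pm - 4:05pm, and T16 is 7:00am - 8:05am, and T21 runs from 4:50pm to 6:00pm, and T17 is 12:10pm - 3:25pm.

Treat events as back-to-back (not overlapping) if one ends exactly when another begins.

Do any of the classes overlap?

Yes

Two intervals overlap when each starts before the other ends.
Sorted by start: T16, T18, T17, T19, T20, T21, T22, T23.
T18 starts after T16 ends, so nothing later overlaps T16 either.
T17 starts before T18 ends → T18 and T17 overlap.
That's a conflict, so the schedule is not conflict-free.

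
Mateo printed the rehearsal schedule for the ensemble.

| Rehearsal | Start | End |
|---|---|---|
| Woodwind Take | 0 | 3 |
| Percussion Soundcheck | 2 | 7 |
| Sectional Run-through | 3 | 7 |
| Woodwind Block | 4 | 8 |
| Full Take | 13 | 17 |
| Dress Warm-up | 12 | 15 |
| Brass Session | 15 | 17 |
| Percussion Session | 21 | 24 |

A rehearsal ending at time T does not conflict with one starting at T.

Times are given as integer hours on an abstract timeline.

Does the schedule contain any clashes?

Yes

Sorted by start: Woodwind Take, Percussion Soundcheck, Sectional Run-through, Woodwind Block, Dress Warm-up, Full Take, Brass Session, Percussion Session.
Percussion Soundcheck starts before Woodwind Take ends → Woodwind Take and Percussion Soundcheck overlap.
That's a conflict, so the schedule is not conflict-free.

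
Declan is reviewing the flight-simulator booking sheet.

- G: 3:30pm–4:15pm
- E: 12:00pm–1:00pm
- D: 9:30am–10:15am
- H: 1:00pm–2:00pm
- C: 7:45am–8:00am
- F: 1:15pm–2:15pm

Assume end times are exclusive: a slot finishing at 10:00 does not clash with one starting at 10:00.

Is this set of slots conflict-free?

No

Sorted by start: C, D, E, H, F, G.
D starts after C ends; C is clear from here.
E starts after D ends; D is clear from here.
H starts exactly when E ends (back-to-back, no overlap); E is clear from here.
F starts before H ends → H and F overlap.
That's a conflict, so the schedule is not conflict-free.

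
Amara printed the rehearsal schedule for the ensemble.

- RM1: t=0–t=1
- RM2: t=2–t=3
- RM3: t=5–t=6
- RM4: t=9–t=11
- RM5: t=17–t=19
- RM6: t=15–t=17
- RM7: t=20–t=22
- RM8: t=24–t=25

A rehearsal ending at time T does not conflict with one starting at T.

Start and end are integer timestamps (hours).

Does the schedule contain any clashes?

No

Sorted by start: RM1, RM2, RM3, RM4, RM6, RM5, RM7, RM8.
RM2 starts after RM1 ends, so nothing later overlaps RM1 either.
RM3 starts after RM2 ends, so nothing later overlaps RM2 either.
RM4 starts after RM3 ends, so nothing later overlaps RM3 either.
RM6 starts after RM4 ends, so nothing later overlaps RM4 either.
RM5 starts exactly when RM6 ends (back-to-back, no overlap), so nothing later overlaps RM6 either.
RM7 starts after RM5 ends, so nothing later overlaps RM5 either.
RM8 starts after RM7 ends.
Every pair is clear; the schedule has no overlaps.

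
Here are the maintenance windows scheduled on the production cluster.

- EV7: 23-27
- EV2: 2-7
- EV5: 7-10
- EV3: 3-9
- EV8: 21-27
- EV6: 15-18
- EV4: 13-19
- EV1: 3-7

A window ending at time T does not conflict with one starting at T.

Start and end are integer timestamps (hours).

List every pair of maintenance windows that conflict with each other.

Sorted by start: EV2, EV1, EV3, EV5, EV4, EV6, EV8, EV7.
EV1 starts before EV2 ends → EV2 and EV1 overlap.
EV3 starts before EV2 ends → EV2 and EV3 overlap.
EV5 starts exactly when EV2 ends (back-to-back, no overlap); EV2 is clear from here.
EV3 starts before EV1 ends → EV1 and EV3 overlap.
EV5 starts exactly when EV1 ends (back-to-back, no overlap); EV1 is clear from here.
EV5 starts before EV3 ends → EV3 and EV5 overlap.
EV4 starts after EV3 ends; EV3 is clear from here.
EV4 starts after EV5 ends; EV5 is clear from here.
EV6 starts before EV4 ends → EV4 and EV6 overlap.
EV8 starts after EV4 ends; EV4 is clear from here.
EV8 starts after EV6 ends; EV6 is clear from here.
EV7 starts before EV8 ends → EV8 and EV7 overlap.

EV1 & EV2, EV1 & EV3, EV2 & EV3, EV3 & EV5, EV4 & EV6, EV7 & EV8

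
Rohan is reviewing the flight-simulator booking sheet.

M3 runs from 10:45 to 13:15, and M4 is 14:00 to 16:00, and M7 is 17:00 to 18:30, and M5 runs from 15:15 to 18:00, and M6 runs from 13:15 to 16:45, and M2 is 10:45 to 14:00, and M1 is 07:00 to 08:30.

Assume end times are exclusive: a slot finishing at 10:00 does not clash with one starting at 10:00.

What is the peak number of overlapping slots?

Sweep the timeline, counting +1 at each start and −1 at each end (ends before starts at a tie):
07:00 start M1 → 1
08:30 end M1 → 0
10:45 start M2 → 1
10:45 start M3 → 2
13:15 end M3 → 1
13:15 start M6 → 2
14:00 end M2 → 1
14:00 start M4 → 2
15:15 start M5 → 3
16:00 end M4 → 2
16:45 end M6 → 1
17:00 start M7 → 2
18:00 end M5 → 1
18:30 end M7 → 0
Peak is 3, at 15:15 (M4, M5, M6).

3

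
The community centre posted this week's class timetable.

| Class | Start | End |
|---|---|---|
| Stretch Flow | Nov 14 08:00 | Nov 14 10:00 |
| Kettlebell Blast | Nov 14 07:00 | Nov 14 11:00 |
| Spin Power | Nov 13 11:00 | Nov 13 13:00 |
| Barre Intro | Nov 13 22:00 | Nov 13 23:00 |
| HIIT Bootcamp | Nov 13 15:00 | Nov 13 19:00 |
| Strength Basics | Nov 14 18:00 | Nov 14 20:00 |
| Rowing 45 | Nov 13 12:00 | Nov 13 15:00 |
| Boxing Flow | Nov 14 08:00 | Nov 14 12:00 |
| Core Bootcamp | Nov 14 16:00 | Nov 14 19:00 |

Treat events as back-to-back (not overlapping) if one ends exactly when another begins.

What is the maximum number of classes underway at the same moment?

Walk through starts and ends in time order (an end at T is processed before a start at T):
Nov 13 11:00 start Spin Power → 1
Nov 13 12:00 start Rowing 45 → 2
Nov 13 13:00 end Spin Power → 1
Nov 13 15:00 end Rowing 45 → 0
Nov 13 15:00 start HIIT Bootcamp → 1
Nov 13 19:00 end HIIT Bootcamp → 0
Nov 13 22:00 start Barre Intro → 1
Nov 13 23:00 end Barre Intro → 0
Nov 14 07:00 start Kettlebell Blast → 1
Nov 14 08:00 start Boxing Flow → 2
Nov 14 08:00 start Stretch Flow → 3
Nov 14 10:00 end Stretch Flow → 2
Nov 14 11:00 end Kettlebell Blast → 1
Nov 14 12:00 end Boxing Flow → 0
Nov 14 16:00 start Core Bootcamp → 1
Nov 14 18:00 start Strength Basics → 2
Nov 14 19:00 end Core Bootcamp → 1
Nov 14 20:00 end Strength Basics → 0
Peak is 3, at Nov 14 08:00 (Boxing Flow, Kettlebell Blast, Stretch Flow).

3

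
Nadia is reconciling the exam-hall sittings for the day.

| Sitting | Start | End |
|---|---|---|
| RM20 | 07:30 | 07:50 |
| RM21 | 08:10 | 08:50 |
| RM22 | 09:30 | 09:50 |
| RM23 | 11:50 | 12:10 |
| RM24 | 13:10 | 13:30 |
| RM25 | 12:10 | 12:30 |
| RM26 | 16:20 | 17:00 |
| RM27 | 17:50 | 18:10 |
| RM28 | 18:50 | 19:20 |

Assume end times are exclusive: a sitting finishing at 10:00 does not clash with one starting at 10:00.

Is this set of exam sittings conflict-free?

Two intervals overlap when each starts before the other ends.
Sorted by start: RM20, RM21, RM22, RM23, RM25, RM24, RM26, RM27, RM28.
RM21 starts after RM20 ends, so RM20 has no further overlaps.
RM22 starts after RM21 ends, so RM21 has no further overlaps.
RM23 starts after RM22 ends, so RM22 has no further overlaps.
RM25 starts exactly when RM23 ends (back-to-back, no overlap), so RM23 has no further overlaps.
RM24 starts after RM25 ends, so RM25 has no further overlaps.
RM26 starts after RM24 ends, so RM24 has no further overlaps.
RM27 starts after RM26 ends, so RM26 has no further overlaps.
RM28 starts after RM27 ends.
Every pair is clear; the schedule has no overlaps.

Yes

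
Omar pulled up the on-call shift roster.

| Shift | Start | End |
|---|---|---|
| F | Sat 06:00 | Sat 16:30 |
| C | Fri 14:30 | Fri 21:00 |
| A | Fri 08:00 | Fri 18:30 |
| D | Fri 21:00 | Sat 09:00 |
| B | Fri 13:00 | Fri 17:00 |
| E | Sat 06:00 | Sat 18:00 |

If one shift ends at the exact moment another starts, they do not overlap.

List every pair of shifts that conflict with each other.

A & B, A & C, B & C, D & E, D & F, E & F

Sorted by start: A, B, C, D, E, F.
B starts before A ends → A and B overlap.
C starts before A ends → A and C overlap.
D starts after A ends — done with A.
C starts before B ends → B and C overlap.
D starts after B ends — done with B.
D starts exactly when C ends (back-to-back, no overlap) — done with C.
E starts before D ends → D and E overlap.
F starts before D ends → D and F overlap.
F starts before E ends → E and F overlap.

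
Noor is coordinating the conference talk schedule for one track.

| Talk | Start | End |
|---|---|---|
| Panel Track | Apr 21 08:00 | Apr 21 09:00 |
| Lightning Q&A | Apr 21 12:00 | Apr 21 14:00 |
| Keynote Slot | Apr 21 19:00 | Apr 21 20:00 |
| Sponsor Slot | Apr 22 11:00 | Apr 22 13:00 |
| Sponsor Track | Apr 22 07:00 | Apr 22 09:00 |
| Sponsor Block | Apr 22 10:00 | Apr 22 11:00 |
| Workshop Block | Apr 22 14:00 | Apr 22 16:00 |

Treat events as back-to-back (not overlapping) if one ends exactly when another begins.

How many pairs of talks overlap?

Sorted by start: Panel Track, Lightning Q&A, Keynote Slot, Sponsor Track, Sponsor Block, Sponsor Slot, Workshop Block.
Lightning Q&A starts after Panel Track ends — done with Panel Track.
Keynote Slot starts after Lightning Q&A ends — done with Lightning Q&A.
Sponsor Track starts after Keynote Slot ends — done with Keynote Slot.
Sponsor Block starts after Sponsor Track ends — done with Sponsor Track.
Sponsor Slot starts exactly when Sponsor Block ends (back-to-back, no overlap) — done with Sponsor Block.
Workshop Block starts after Sponsor Slot ends.
No pair overlaps.

0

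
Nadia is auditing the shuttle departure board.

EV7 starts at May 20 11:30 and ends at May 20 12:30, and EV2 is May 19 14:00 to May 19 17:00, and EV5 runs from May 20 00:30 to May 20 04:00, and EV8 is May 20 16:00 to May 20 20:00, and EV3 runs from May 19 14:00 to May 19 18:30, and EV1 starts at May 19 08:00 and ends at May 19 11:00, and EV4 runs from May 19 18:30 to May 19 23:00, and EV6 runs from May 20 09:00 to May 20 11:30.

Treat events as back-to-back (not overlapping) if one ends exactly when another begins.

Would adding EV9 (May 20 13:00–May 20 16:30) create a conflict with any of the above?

EV1: ends May 19 11:00 at or before EV9 starts May 20 13:00 → clear.
EV2: ends May 19 17:00 at or before EV9 starts May 20 13:00 → clear.
EV3: ends May 19 18:30 at or before EV9 starts May 20 13:00 → clear.
EV4: ends May 19 23:00 at or before EV9 starts May 20 13:00 → clear.
EV5: ends May 20 04:00 at or before EV9 starts May 20 13:00 → clear.
EV6: ends May 20 11:30 at or before EV9 starts May 20 13:00 → clear.
EV7: ends May 20 12:30 at or before EV9 starts May 20 13:00 → clear.
EV8: starts May 20 16:00 before EV9 ends May 20 16:30, and ends May 20 20:00 after EV9 starts May 20 13:00 → overlap.
EV9 overlaps EV8.

Yes — it overlaps EV8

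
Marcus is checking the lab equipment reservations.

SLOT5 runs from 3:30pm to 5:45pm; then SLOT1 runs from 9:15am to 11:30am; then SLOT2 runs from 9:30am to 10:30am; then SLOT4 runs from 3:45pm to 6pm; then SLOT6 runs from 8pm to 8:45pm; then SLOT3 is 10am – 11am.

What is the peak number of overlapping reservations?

Sort all start/end points and keep a running count:
9:15am start SLOT1 → 1
9:30am start SLOT2 → 2
10am start SLOT3 → 3
10:30am end SLOT2 → 2
11am end SLOT3 → 1
11:30am end SLOT1 → 0
3:30pm start SLOT5 → 1
3:45pm start SLOT4 → 2
5:45pm end SLOT5 → 1
6pm end SLOT4 → 0
8pm start SLOT6 → 1
8:45pm end SLOT6 → 0
Peak is 3, at 10am (SLOT1, SLOT2, SLOT3).

3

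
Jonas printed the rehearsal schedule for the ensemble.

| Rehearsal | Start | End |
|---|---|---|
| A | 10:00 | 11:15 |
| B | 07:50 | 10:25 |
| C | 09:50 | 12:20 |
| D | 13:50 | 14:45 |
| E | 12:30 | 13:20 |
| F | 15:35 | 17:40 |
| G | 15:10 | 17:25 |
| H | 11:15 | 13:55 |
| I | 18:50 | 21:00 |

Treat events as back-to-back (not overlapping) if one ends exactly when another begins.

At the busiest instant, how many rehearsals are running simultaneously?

3

Sort all start/end points and keep a running count:
07:50 start B → 1
09:50 start C → 2
10:00 start A → 3
10:25 end B → 2
11:15 end A → 1
11:15 start H → 2
12:20 end C → 1
12:30 start E → 2
13:20 end E → 1
13:50 start D → 2
13:55 end H → 1
14:45 end D → 0
15:10 start G → 1
15:35 start F → 2
17:25 end G → 1
17:40 end F → 0
18:50 start I → 1
21:00 end I → 0
Peak is 3, at 10:00 (A, B, C).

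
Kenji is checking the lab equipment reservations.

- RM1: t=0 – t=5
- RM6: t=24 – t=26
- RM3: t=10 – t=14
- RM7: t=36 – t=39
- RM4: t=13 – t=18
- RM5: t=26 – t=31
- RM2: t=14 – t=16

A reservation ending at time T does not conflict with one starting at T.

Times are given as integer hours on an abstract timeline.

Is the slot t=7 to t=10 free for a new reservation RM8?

Yes — the slot is free

RM1: ends t=5 at or before RM8 starts t=7 → clear.
RM3: starts t=10 at or after RM8 ends t=10 → clear.
RM4: starts t=13 at or after RM8 ends t=10 → clear.
RM2: starts t=14 at or after RM8 ends t=10 → clear.
RM6: starts t=24 at or after RM8 ends t=10 → clear.
RM5: starts t=26 at or after RM8 ends t=10 → clear.
RM7: starts t=36 at or after RM8 ends t=10 → clear.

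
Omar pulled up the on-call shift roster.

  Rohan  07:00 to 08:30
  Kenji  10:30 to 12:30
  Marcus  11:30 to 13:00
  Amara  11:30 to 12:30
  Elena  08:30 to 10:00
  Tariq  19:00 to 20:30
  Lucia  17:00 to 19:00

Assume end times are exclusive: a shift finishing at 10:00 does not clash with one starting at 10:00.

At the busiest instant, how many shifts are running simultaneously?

Sweep the timeline, counting +1 at each start and −1 at each end (ends before starts at a tie):
07:00 start Rohan → 1
08:30 end Rohan → 0
08:30 start Elena → 1
10:00 end Elena → 0
10:30 start Kenji → 1
11:30 start Amara → 2
11:30 start Marcus → 3
12:30 end Amara → 2
12:30 end Kenji → 1
13:00 end Marcus → 0
17:00 start Lucia → 1
19:00 end Lucia → 0
19:00 start Tariq → 1
20:30 end Tariq → 0
Peak is 3, at 11:30 (Amara, Kenji, Marcus).

3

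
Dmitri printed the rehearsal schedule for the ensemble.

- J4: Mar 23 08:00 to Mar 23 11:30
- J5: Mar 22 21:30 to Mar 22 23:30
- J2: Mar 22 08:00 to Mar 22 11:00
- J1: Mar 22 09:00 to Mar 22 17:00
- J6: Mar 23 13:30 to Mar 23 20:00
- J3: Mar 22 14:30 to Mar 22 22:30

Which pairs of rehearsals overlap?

Sorted by start: J2, J1, J3, J5, J4, J6.
J1 starts before J2 ends → J2 and J1 overlap.
J3 starts after J2 ends — done with J2.
J3 starts before J1 ends → J1 and J3 overlap.
J5 starts after J1 ends — done with J1.
J5 starts before J3 ends → J3 and J5 overlap.
J4 starts after J3 ends — done with J3.
J4 starts after J5 ends — done with J5.
J6 starts after J4 ends.

J1 & J2, J1 & J3, J3 & J5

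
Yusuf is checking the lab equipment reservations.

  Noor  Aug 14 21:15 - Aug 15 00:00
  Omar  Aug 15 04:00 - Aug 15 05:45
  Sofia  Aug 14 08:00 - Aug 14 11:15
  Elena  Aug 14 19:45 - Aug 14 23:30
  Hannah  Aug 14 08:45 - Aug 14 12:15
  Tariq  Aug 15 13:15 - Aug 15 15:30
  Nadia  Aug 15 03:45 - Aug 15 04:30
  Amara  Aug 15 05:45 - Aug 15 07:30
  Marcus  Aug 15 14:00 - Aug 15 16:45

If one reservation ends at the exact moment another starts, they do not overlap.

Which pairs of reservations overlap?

Sorted by start: Sofia, Hannah, Elena, Noor, Nadia, Omar, Amara, Tariq, Marcus.
Hannah starts before Sofia ends → Sofia and Hannah overlap.
Elena starts after Sofia ends, so Sofia has no further overlaps.
Elena starts after Hannah ends, so Hannah has no further overlaps.
Noor starts before Elena ends → Elena and Noor overlap.
Nadia starts after Elena ends, so Elena has no further overlaps.
Nadia starts after Noor ends, so Noor has no further overlaps.
Omar starts before Nadia ends → Nadia and Omar overlap.
Amara starts after Nadia ends, so Nadia has no further overlaps.
Amara starts exactly when Omar ends (back-to-back, no overlap), so Omar has no further overlaps.
Tariq starts after Amara ends, so Amara has no further overlaps.
Marcus starts before Tariq ends → Tariq and Marcus overlap.

Elena & Noor, Hannah & Sofia, Marcus & Tariq, Nadia & Omar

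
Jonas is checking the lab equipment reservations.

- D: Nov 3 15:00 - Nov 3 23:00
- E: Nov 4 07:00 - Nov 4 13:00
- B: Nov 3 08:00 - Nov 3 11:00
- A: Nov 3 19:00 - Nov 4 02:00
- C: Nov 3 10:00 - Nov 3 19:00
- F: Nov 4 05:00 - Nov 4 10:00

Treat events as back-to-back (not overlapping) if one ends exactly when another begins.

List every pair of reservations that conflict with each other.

A & D, B & C, C & D, E & F

Sorted by start: B, C, D, A, F, E.
C starts before B ends → B and C overlap.
D starts after B ends — done with B.
D starts before C ends → C and D overlap.
A starts exactly when C ends (back-to-back, no overlap) — done with C.
A starts before D ends → D and A overlap.
F starts after D ends — done with D.
F starts after A ends — done with A.
E starts before F ends → F and E overlap.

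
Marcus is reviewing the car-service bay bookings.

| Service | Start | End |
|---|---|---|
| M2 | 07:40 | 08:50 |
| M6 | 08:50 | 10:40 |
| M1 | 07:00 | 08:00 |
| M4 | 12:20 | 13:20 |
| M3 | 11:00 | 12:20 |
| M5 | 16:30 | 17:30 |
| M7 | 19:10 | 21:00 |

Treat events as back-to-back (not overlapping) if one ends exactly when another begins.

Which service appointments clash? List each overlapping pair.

M1 & M2

Sorted by start: M1, M2, M6, M3, M4, M5, M7.
M2 starts before M1 ends → M1 and M2 overlap.
M6 starts after M1 ends; M1 is clear from here.
M6 starts exactly when M2 ends (back-to-back, no overlap); M2 is clear from here.
M3 starts after M6 ends; M6 is clear from here.
M4 starts exactly when M3 ends (back-to-back, no overlap); M3 is clear from here.
M5 starts after M4 ends; M4 is clear from here.
M7 starts after M5 ends.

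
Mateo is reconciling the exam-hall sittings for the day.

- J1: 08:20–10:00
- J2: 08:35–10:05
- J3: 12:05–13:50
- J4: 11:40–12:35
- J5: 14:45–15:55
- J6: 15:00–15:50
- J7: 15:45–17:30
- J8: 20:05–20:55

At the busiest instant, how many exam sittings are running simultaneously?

3

Sweep the timeline, counting +1 at each start and −1 at each end (ends before starts at a tie):
08:20 start J1 → 1
08:35 start J2 → 2
10:00 end J1 → 1
10:05 end J2 → 0
11:40 start J4 → 1
12:05 start J3 → 2
12:35 end J4 → 1
13:50 end J3 → 0
14:45 start J5 → 1
15:00 start J6 → 2
15:45 start J7 → 3
15:50 end J6 → 2
15:55 end J5 → 1
17:30 end J7 → 0
20:05 start J8 → 1
20:55 end J8 → 0
Peak is 3, at 15:45 (J5, J6, J7).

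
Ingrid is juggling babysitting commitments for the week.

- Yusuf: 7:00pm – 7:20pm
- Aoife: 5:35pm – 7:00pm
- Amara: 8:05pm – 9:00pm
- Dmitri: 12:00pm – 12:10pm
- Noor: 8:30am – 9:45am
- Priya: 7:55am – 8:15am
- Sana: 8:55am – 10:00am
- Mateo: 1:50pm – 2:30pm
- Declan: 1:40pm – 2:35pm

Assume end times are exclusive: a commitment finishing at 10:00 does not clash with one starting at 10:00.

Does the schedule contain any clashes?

Yes

Two intervals overlap when each starts before the other ends.
Sorted by start: Priya, Noor, Sana, Dmitri, Declan, Mateo, Aoife, Yusuf, Amara.
Noor starts after Priya ends; Priya is clear from here.
Sana starts before Noor ends → Noor and Sana overlap.
That's a conflict, so the schedule is not conflict-free.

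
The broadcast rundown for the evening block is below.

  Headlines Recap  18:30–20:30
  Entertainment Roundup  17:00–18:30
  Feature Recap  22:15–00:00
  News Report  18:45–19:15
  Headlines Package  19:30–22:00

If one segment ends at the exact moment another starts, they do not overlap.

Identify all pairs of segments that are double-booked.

Sorted by start: Entertainment Roundup, Headlines Recap, News Report, Headlines Package, Feature Recap.
Headlines Recap starts exactly when Entertainment Roundup ends (back-to-back, no overlap), so nothing later overlaps Entertainment Roundup either.
News Report starts before Headlines Recap ends → Headlines Recap and News Report overlap.
Headlines Package starts before Headlines Recap ends → Headlines Recap and Headlines Package overlap.
Feature Recap starts after Headlines Recap ends.
Headlines Package starts after News Report ends, so nothing later overlaps News Report either.
Feature Recap starts after Headlines Package ends.

Headlines Package & Headlines Recap, Headlines Recap & News Report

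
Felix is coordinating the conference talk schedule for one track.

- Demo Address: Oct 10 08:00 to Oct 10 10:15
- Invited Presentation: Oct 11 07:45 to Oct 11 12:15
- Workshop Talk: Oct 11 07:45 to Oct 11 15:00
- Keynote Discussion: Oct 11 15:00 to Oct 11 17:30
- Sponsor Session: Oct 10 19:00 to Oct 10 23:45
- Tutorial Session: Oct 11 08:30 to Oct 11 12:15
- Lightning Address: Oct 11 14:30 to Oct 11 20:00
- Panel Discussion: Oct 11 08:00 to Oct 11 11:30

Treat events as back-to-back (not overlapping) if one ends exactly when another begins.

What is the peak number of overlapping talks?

4

Walk through starts and ends in time order (an end at T is processed before a start at T):
Oct 10 08:00 start Demo Address → 1
Oct 10 10:15 end Demo Address → 0
Oct 10 19:00 start Sponsor Session → 1
Oct 10 23:45 end Sponsor Session → 0
Oct 11 07:45 start Invited Presentation → 1
Oct 11 07:45 start Workshop Talk → 2
Oct 11 08:00 start Panel Discussion → 3
Oct 11 08:30 start Tutorial Session → 4
Oct 11 11:30 end Panel Discussion → 3
Oct 11 12:15 end Invited Presentation → 2
Oct 11 12:15 end Tutorial Session → 1
Oct 11 14:30 start Lightning Address → 2
Oct 11 15:00 end Workshop Talk → 1
Oct 11 15:00 start Keynote Discussion → 2
Oct 11 17:30 end Keynote Discussion → 1
Oct 11 20:00 end Lightning Address → 0
Peak is 4, at Oct 11 08:30 (Invited Presentation, Panel Discussion, Tutorial Session, Workshop Talk).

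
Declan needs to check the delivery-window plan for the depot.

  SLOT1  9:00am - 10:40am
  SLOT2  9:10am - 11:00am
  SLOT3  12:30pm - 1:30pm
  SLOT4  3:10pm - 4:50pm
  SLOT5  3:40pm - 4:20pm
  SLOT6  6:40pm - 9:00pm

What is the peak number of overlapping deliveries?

2

Sort all start/end points and keep a running count:
9:00am start SLOT1 → 1
9:10am start SLOT2 → 2
10:40am end SLOT1 → 1
11:00am end SLOT2 → 0
12:30pm start SLOT3 → 1
1:30pm end SLOT3 → 0
3:10pm start SLOT4 → 1
3:40pm start SLOT5 → 2
4:20pm end SLOT5 → 1
4:50pm end SLOT4 → 0
6:40pm start SLOT6 → 1
9:00pm end SLOT6 → 0
Peak is 2, at 9:10am (SLOT1, SLOT2).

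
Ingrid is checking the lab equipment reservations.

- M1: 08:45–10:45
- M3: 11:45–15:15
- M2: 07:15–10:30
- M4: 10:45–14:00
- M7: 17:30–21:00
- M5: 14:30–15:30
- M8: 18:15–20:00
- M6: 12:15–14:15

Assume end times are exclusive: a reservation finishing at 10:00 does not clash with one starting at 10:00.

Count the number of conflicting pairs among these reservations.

6

Sorted by start: M2, M1, M4, M3, M6, M5, M7, M8.
M1 starts before M2 ends → M2 and M1 overlap.
M4 starts after M2 ends, so nothing later overlaps M2 either.
M4 starts exactly when M1 ends (back-to-back, no overlap), so nothing later overlaps M1 either.
M3 starts before M4 ends → M4 and M3 overlap.
M6 starts before M4 ends → M4 and M6 overlap.
M5 starts after M4 ends, so nothing later overlaps M4 either.
M6 starts before M3 ends → M3 and M6 overlap.
M5 starts before M3 ends → M3 and M5 overlap.
M7 starts after M3 ends, so nothing later overlaps M3 either.
M5 starts after M6 ends, so nothing later overlaps M6 either.
M7 starts after M5 ends, so nothing later overlaps M5 either.
M8 starts before M7 ends → M7 and M8 overlap.
Overlapping pairs: M1 & M2, M3 & M4, M3 & M5, M3 & M6, M4 & M6, M7 & M8 — 6 in total.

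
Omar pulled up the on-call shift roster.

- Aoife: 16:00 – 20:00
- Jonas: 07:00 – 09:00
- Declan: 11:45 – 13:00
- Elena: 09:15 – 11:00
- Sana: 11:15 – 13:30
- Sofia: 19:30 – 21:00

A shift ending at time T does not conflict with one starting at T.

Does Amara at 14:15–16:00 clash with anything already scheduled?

Jonas: ends 09:00 at or before Amara starts 14:15 → clear.
Elena: ends 11:00 at or before Amara starts 14:15 → clear.
Sana: ends 13:30 at or before Amara starts 14:15 → clear.
Declan: ends 13:00 at or before Amara starts 14:15 → clear.
Aoife: starts 16:00 at or after Amara ends 16:00 → clear.
Sofia: starts 19:30 at or after Amara ends 16:00 → clear.

No — it doesn't clash with anything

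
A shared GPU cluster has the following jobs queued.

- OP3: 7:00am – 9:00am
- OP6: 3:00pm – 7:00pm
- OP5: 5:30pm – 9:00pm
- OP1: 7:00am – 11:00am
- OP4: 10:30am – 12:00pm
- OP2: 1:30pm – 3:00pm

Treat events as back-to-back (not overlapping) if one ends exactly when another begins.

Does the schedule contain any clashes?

Yes

Sorted by start: OP1, OP3, OP4, OP2, OP6, OP5.
OP3 starts before OP1 ends → OP1 and OP3 overlap.
That's a conflict, so the schedule is not conflict-free.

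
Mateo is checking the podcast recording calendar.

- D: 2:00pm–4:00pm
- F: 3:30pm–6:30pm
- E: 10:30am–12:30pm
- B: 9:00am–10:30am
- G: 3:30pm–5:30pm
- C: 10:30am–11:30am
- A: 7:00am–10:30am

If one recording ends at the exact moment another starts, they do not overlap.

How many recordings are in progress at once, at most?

3

Sweep the timeline, counting +1 at each start and −1 at each end (ends before starts at a tie):
7:00am start A → 1
9:00am start B → 2
10:30am end A → 1
10:30am end B → 0
10:30am start C → 1
10:30am start E → 2
11:30am end C → 1
12:30pm end E → 0
2:00pm start D → 1
3:30pm start F → 2
3:30pm start G → 3
4:00pm end D → 2
5:30pm end G → 1
6:30pm end F → 0
Peak is 3, at 3:30pm (D, F, G).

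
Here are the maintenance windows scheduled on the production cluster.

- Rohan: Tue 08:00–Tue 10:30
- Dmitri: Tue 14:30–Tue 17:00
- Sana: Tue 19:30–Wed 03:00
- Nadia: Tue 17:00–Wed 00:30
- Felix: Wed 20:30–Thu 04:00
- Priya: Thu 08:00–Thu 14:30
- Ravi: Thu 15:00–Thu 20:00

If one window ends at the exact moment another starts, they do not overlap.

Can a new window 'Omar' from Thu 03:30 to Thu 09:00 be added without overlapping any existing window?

Rohan: ends Tue 10:30 at or before Omar starts Thu 03:30 → clear.
Dmitri: ends Tue 17:00 at or before Omar starts Thu 03:30 → clear.
Nadia: ends Wed 00:30 at or before Omar starts Thu 03:30 → clear.
Sana: ends Wed 03:00 at or before Omar starts Thu 03:30 → clear.
Felix: starts Wed 20:30 before Omar ends Thu 09:00, and ends Thu 04:00 after Omar starts Thu 03:30 → overlap.
Priya: starts Thu 08:00 before Omar ends Thu 09:00, and ends Thu 14:30 after Omar starts Thu 03:30 → overlap.
Ravi: starts Thu 15:00 at or after Omar ends Thu 09:00 → clear.
Omar overlaps Felix, Priya.

No — it overlaps Felix, Priya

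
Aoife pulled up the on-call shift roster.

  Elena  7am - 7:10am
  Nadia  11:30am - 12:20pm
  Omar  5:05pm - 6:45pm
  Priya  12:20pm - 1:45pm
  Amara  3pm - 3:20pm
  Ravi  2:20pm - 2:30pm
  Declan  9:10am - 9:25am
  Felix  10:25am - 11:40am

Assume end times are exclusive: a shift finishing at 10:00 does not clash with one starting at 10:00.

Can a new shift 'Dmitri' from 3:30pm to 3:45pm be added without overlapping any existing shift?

Elena: ends 7:10am at or before Dmitri starts 3:30pm → clear.
Declan: ends 9:25am at or before Dmitri starts 3:30pm → clear.
Felix: ends 11:40am at or before Dmitri starts 3:30pm → clear.
Nadia: ends 12:20pm at or before Dmitri starts 3:30pm → clear.
Priya: ends 1:45pm at or before Dmitri starts 3:30pm → clear.
Ravi: ends 2:30pm at or before Dmitri starts 3:30pm → clear.
Amara: ends 3:20pm at or before Dmitri starts 3:30pm → clear.
Omar: starts 5:05pm at or after Dmitri ends 3:45pm → clear.

Yes — the slot is free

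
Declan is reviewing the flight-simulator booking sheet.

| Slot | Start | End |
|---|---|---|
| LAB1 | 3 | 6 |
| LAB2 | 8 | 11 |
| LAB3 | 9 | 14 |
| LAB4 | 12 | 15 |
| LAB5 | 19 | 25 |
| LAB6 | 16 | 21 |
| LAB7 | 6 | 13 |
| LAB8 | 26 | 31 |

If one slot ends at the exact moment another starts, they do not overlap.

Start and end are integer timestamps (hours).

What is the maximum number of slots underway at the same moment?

Sweep the timeline, counting +1 at each start and −1 at each end (ends before starts at a tie):
3 start LAB1 → 1
6 end LAB1 → 0
6 start LAB7 → 1
8 start LAB2 → 2
9 start LAB3 → 3
11 end LAB2 → 2
12 start LAB4 → 3
13 end LAB7 → 2
14 end LAB3 → 1
15 end LAB4 → 0
16 start LAB6 → 1
19 start LAB5 → 2
21 end LAB6 → 1
25 end LAB5 → 0
26 start LAB8 → 1
31 end LAB8 → 0
Peak is 3, at 9 (LAB2, LAB3, LAB7).

3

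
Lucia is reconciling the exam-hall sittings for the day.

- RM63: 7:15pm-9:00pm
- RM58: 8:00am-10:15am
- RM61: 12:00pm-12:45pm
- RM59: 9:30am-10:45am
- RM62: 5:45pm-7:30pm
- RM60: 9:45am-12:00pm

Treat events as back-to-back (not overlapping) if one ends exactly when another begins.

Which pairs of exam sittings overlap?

Sorted by start: RM58, RM59, RM60, RM61, RM62, RM63.
RM59 starts before RM58 ends → RM58 and RM59 overlap.
RM60 starts before RM58 ends → RM58 and RM60 overlap.
RM61 starts after RM58 ends — done with RM58.
RM60 starts before RM59 ends → RM59 and RM60 overlap.
RM61 starts after RM59 ends — done with RM59.
RM61 starts exactly when RM60 ends (back-to-back, no overlap) — done with RM60.
RM62 starts after RM61 ends — done with RM61.
RM63 starts before RM62 ends → RM62 and RM63 overlap.

RM58 & RM59, RM58 & RM60, RM59 & RM60, RM62 & RM63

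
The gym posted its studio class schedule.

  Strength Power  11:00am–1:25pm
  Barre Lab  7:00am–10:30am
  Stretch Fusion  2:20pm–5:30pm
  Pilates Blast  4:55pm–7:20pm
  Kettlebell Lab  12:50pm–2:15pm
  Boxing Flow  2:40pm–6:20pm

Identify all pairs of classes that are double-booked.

Boxing Flow & Pilates Blast, Boxing Flow & Stretch Fusion, Kettlebell Lab & Strength Power, Pilates Blast & Stretch Fusion

Sorted by start: Barre Lab, Strength Power, Kettlebell Lab, Stretch Fusion, Boxing Flow, Pilates Blast.
Strength Power starts after Barre Lab ends — done with Barre Lab.
Kettlebell Lab starts before Strength Power ends → Strength Power and Kettlebell Lab overlap.
Stretch Fusion starts after Strength Power ends — done with Strength Power.
Stretch Fusion starts after Kettlebell Lab ends — done with Kettlebell Lab.
Boxing Flow starts before Stretch Fusion ends → Stretch Fusion and Boxing Flow overlap.
Pilates Blast starts before Stretch Fusion ends → Stretch Fusion and Pilates Blast overlap.
Pilates Blast starts before Boxing Flow ends → Boxing Flow and Pilates Blast overlap.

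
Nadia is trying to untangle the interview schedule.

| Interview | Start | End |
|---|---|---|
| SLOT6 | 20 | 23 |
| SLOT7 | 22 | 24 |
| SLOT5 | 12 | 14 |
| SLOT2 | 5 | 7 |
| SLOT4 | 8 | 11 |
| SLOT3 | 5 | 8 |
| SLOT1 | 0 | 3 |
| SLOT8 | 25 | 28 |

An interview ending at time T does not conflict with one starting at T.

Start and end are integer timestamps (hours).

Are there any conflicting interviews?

Sorted by start: SLOT1, SLOT2, SLOT3, SLOT4, SLOT5, SLOT6, SLOT7, SLOT8.
SLOT2 starts after SLOT1 ends — done with SLOT1.
SLOT3 starts before SLOT2 ends → SLOT2 and SLOT3 overlap.
That's a conflict, so the schedule is not conflict-free.

Yes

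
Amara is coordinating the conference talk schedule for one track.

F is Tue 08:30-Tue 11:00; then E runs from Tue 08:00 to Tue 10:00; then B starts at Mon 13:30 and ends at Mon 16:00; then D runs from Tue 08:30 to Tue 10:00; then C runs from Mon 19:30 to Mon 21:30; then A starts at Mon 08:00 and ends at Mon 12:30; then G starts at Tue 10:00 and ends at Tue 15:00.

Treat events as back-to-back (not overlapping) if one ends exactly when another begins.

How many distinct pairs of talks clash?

Two intervals overlap when each starts before the other ends.
Sorted by start: A, B, C, E, D, F, G.
B starts after A ends, so nothing later overlaps A either.
C starts after B ends, so nothing later overlaps B either.
E starts after C ends, so nothing later overlaps C either.
D starts before E ends → E and D overlap.
F starts before E ends → E and F overlap.
G starts exactly when E ends (back-to-back, no overlap).
F starts before D ends → D and F overlap.
G starts exactly when D ends (back-to-back, no overlap).
G starts before F ends → F and G overlap.
Overlapping pairs: D & E, D & F, E & F, F & G — 4 in total.

4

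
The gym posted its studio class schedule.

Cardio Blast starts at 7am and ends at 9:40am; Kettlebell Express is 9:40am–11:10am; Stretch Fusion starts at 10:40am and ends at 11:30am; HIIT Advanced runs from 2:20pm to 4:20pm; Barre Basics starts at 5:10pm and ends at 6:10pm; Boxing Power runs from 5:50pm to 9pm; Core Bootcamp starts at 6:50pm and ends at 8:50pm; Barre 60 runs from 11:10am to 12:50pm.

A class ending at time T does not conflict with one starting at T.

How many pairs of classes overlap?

Two intervals overlap when each starts before the other ends.
Sorted by start: Cardio Blast, Kettlebell Express, Stretch Fusion, Barre 60, HIIT Advanced, Barre Basics, Boxing Power, Core Bootcamp.
Kettlebell Express starts exactly when Cardio Blast ends (back-to-back, no overlap), so Cardio Blast has no further overlaps.
Stretch Fusion starts before Kettlebell Express ends → Kettlebell Express and Stretch Fusion overlap.
Barre 60 starts exactly when Kettlebell Express ends (back-to-back, no overlap), so Kettlebell Express has no further overlaps.
Barre 60 starts before Stretch Fusion ends → Stretch Fusion and Barre 60 overlap.
HIIT Advanced starts after Stretch Fusion ends, so Stretch Fusion has no further overlaps.
HIIT Advanced starts after Barre 60 ends, so Barre 60 has no further overlaps.
Barre Basics starts after HIIT Advanced ends, so HIIT Advanced has no further overlaps.
Boxing Power starts before Barre Basics ends → Barre Basics and Boxing Power overlap.
Core Bootcamp starts after Barre Basics ends.
Core Bootcamp starts before Boxing Power ends → Boxing Power and Core Bootcamp overlap.
Overlapping pairs: Barre 60 & Stretch Fusion, Barre Basics & Boxing Power, Boxing Power & Core Bootcamp, Kettlebell Express & Stretch Fusion — 4 in total.

4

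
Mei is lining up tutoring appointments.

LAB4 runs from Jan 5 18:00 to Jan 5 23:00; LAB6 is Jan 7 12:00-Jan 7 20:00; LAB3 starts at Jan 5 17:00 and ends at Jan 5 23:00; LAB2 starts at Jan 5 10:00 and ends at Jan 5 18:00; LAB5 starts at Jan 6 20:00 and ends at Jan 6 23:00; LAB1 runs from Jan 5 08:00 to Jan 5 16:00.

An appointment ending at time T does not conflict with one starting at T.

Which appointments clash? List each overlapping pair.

LAB1 & LAB2, LAB2 & LAB3, LAB3 & LAB4

Sorted by start: LAB1, LAB2, LAB3, LAB4, LAB5, LAB6.
LAB2 starts before LAB1 ends → LAB1 and LAB2 overlap.
LAB3 starts after LAB1 ends, so LAB1 has no further overlaps.
LAB3 starts before LAB2 ends → LAB2 and LAB3 overlap.
LAB4 starts exactly when LAB2 ends (back-to-back, no overlap), so LAB2 has no further overlaps.
LAB4 starts before LAB3 ends → LAB3 and LAB4 overlap.
LAB5 starts after LAB3 ends, so LAB3 has no further overlaps.
LAB5 starts after LAB4 ends, so LAB4 has no further overlaps.
LAB6 starts after LAB5 ends.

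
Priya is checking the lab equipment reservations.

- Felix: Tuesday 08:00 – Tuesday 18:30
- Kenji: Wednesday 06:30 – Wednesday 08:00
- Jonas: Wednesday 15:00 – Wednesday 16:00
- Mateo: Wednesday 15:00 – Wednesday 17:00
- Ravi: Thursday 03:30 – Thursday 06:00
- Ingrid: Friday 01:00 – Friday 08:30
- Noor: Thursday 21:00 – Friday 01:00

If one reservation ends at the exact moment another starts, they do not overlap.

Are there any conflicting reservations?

Yes

Sorted by start: Felix, Kenji, Jonas, Mateo, Ravi, Noor, Ingrid.
Kenji starts after Felix ends — done with Felix.
Jonas starts after Kenji ends — done with Kenji.
Mateo starts before Jonas ends → Jonas and Mateo overlap.
That's a conflict, so the schedule is not conflict-free.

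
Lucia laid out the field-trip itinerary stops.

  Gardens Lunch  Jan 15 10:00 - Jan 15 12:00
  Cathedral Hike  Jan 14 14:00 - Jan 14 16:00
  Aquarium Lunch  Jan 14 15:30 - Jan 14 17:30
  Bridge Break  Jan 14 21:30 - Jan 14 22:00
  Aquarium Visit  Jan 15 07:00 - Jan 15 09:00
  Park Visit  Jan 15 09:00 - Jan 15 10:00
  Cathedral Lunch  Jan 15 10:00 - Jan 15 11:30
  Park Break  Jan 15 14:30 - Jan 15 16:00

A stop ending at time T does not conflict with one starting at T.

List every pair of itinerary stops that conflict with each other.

Check each pair: they overlap iff neither finishes before the other starts.
Sorted by start: Cathedral Hike, Aquarium Lunch, Bridge Break, Aquarium Visit, Park Visit, Gardens Lunch, Cathedral Lunch, Park Break.
Aquarium Lunch starts before Cathedral Hike ends → Cathedral Hike and Aquarium Lunch overlap.
Bridge Break starts after Cathedral Hike ends — done with Cathedral Hike.
Bridge Break starts after Aquarium Lunch ends — done with Aquarium Lunch.
Aquarium Visit starts after Bridge Break ends — done with Bridge Break.
Park Visit starts exactly when Aquarium Visit ends (back-to-back, no overlap) — done with Aquarium Visit.
Gardens Lunch starts exactly when Park Visit ends (back-to-back, no overlap) — done with Park Visit.
Cathedral Lunch starts before Gardens Lunch ends → Gardens Lunch and Cathedral Lunch overlap.
Park Break starts after Gardens Lunch ends.
Park Break starts after Cathedral Lunch ends.

Aquarium Lunch & Cathedral Hike, Cathedral Lunch & Gardens Lunch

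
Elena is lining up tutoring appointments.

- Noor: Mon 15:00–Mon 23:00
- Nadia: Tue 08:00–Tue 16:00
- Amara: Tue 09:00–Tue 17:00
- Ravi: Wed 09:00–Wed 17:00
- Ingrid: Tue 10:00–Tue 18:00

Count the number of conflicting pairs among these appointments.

Sorted by start: Noor, Nadia, Amara, Ingrid, Ravi.
Nadia starts after Noor ends, so nothing later overlaps Noor either.
Amara starts before Nadia ends → Nadia and Amara overlap.
Ingrid starts before Nadia ends → Nadia and Ingrid overlap.
Ravi starts after Nadia ends.
Ingrid starts before Amara ends → Amara and Ingrid overlap.
Ravi starts after Amara ends.
Ravi starts after Ingrid ends.
Overlapping pairs: Amara & Ingrid, Amara & Nadia, Ingrid & Nadia — 3 in total.

3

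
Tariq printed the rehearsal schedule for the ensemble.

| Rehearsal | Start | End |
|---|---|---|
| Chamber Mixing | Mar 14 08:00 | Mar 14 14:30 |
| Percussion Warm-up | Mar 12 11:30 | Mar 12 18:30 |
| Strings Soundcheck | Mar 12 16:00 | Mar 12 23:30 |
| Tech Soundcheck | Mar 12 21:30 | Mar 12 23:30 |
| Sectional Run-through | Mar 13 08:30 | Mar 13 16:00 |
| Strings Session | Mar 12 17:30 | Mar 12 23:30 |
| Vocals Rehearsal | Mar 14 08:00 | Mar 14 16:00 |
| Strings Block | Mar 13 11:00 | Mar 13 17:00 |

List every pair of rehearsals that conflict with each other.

Chamber Mixing & Vocals Rehearsal, Percussion Warm-up & Strings Session, Percussion Warm-up & Strings Soundcheck, Sectional Run-through & Strings Block, Strings Session & Strings Soundcheck, Strings Session & Tech Soundcheck, Strings Soundcheck & Tech Soundcheck

Check each pair: they overlap iff neither finishes before the other starts.
Sorted by start: Percussion Warm-up, Strings Soundcheck, Strings Session, Tech Soundcheck, Sectional Run-through, Strings Block, Vocals Rehearsal, Chamber Mixing.
Strings Soundcheck starts before Percussion Warm-up ends → Percussion Warm-up and Strings Soundcheck overlap.
Strings Session starts before Percussion Warm-up ends → Percussion Warm-up and Strings Session overlap.
Tech Soundcheck starts after Percussion Warm-up ends, so Percussion Warm-up has no further overlaps.
Strings Session starts before Strings Soundcheck ends → Strings Soundcheck and Strings Session overlap.
Tech Soundcheck starts before Strings Soundcheck ends → Strings Soundcheck and Tech Soundcheck overlap.
Sectional Run-through starts after Strings Soundcheck ends, so Strings Soundcheck has no further overlaps.
Tech Soundcheck starts before Strings Session ends → Strings Session and Tech Soundcheck overlap.
Sectional Run-through starts after Strings Session ends, so Strings Session has no further overlaps.
Sectional Run-through starts after Tech Soundcheck ends, so Tech Soundcheck has no further overlaps.
Strings Block starts before Sectional Run-through ends → Sectional Run-through and Strings Block overlap.
Vocals Rehearsal starts after Sectional Run-through ends, so Sectional Run-through has no further overlaps.
Vocals Rehearsal starts after Strings Block ends, so Strings Block has no further overlaps.
Chamber Mixing starts before Vocals Rehearsal ends → Vocals Rehearsal and Chamber Mixing overlap.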